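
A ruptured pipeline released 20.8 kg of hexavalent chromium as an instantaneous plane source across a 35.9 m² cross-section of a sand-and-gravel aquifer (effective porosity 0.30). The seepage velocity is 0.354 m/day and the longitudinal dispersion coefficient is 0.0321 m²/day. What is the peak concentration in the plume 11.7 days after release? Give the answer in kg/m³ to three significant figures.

0.889 kg/m³

The peak of an instantaneous 1D plume sits at x = vt; there the Gaussian factor is 1 and C_max = M/(n_e·A·√(4πDt)), where n_e·A is the pore area the mass is dissolved in.
√(4πDt) = √(4π × 0.0321 × 11.7) = 2.172 m, so C_max = 20.8/(0.30 × 35.9 × 2.172) = 0.889 kg/m³.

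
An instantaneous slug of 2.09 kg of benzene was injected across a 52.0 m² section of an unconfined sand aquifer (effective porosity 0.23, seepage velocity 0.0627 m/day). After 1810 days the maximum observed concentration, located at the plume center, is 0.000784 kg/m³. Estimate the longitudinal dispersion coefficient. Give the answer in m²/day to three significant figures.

2.18 m²/day

At the plume center C_max = M/(n_e·A·√(4πDt)), so D = M²/(4πt·(n_e·A·C_max)²).
n_e·A·C_max = 0.23 × 52.0 × 0.000784 = 0.009377 kg/m.
D = 2.09²/(4π × 1810 × 0.009377²) = 2.18 m²/day.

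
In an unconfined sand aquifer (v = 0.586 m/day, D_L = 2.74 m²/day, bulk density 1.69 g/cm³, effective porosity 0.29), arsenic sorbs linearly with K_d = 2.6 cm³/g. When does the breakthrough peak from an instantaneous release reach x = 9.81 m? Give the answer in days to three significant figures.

Retardation factor R = 1 + ρ_b·K_d/n = 1 + 1.69 × 2.6/0.29 = 16.15.
Sorption retards both mechanisms: v_R = v/R = 0.03628 m/day, D_R = D/R = 0.1697 m²/day.
Peak time from v_R²t² + 2D_R t − x² = 0: t = (√(D_R² + v_R²x²) − D_R)/v_R².
√(D_R² + v_R²x²) = √(0.1697² + 0.03628² × 9.81²) = 0.3943; v_R² = 0.001316.
t = (0.3943 − 0.1697)/0.001316 = 171 days.

171 days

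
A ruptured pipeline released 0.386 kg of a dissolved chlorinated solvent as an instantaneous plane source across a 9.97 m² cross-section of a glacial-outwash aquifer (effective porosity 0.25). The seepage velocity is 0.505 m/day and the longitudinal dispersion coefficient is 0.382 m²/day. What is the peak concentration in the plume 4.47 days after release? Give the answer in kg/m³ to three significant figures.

0.0334 kg/m³

The peak of an instantaneous 1D plume sits at x = vt; there the Gaussian factor is 1 and C_max = M/(n_e·A·√(4πDt)), where n_e·A is the pore area the mass is dissolved in.
√(4πDt) = √(4π × 0.382 × 4.47) = 4.632 m, so C_max = 0.386/(0.25 × 9.97 × 4.632) = 0.0334 kg/m³.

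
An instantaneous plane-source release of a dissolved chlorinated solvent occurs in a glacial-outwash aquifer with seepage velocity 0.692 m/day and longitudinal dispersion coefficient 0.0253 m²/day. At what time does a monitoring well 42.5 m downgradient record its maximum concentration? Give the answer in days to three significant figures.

For the 1D instantaneous-source solution, setting ∂C/∂t = 0 at fixed x gives v²t² + 2Dt − x² = 0, so t = (√(D² + v²x²) − D)/v².
√(D² + v²x²) = √(0.0253² + 0.692² × 42.5²) = 29.41; v² = 0.478864.
t = (29.41 − 0.0253)/0.478864 = 61.4 days (vs. the pure-advection estimate x/v = 61.4 d).

61.4 days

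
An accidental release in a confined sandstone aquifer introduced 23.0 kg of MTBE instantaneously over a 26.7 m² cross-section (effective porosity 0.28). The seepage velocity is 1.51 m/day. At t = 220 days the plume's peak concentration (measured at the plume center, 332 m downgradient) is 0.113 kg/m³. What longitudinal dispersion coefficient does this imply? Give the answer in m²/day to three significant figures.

At the plume center C_max = M/(n_e·A·√(4πDt)), so D = M²/(4πt·(n_e·A·C_max)²).
n_e·A·C_max = 0.28 × 26.7 × 0.113 = 0.8448 kg/m.
D = 23.0²/(4π × 220 × 0.8448²) = 0.268 m²/day.

0.268 m²/day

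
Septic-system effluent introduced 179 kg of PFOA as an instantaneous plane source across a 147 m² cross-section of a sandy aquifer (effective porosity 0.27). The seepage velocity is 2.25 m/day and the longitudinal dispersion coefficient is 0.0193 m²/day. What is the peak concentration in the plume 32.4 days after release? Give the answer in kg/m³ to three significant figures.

1.61 kg/m³

The peak of an instantaneous 1D plume sits at x = vt; there the Gaussian factor is 1 and C_max = M/(n_e·A·√(4πDt)), where n_e·A is the pore area the mass is dissolved in.
√(4πDt) = √(4π × 0.0193 × 32.4) = 2.803 m, so C_max = 179/(0.27 × 147 × 2.803) = 1.61 kg/m³.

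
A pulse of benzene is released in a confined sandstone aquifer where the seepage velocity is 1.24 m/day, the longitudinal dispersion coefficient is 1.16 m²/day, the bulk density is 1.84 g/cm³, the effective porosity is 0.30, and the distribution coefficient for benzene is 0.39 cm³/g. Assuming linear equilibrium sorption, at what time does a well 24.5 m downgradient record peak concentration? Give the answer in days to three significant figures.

Retardation factor R = 1 + ρ_b·K_d/n = 1 + 1.84 × 0.39/0.30 = 3.392.
Sorption retards both mechanisms: v_R = v/R = 0.3656 m/day, D_R = D/R = 0.3420 m²/day.
Peak time from v_R²t² + 2D_R t − x² = 0: t = (√(D_R² + v_R²x²) − D_R)/v_R².
√(D_R² + v_R²x²) = √(0.3420² + 0.3656² × 24.5²) = 8.964; v_R² = 0.1337.
t = (8.964 − 0.3420)/0.1337 = 64.5 days.

64.5 days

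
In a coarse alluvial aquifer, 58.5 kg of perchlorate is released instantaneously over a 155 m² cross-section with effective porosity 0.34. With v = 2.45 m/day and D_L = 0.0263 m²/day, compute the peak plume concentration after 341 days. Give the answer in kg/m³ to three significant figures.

The peak of an instantaneous 1D plume sits at x = vt; there the Gaussian factor is 1 and C_max = M/(n_e·A·√(4πDt)), where n_e·A is the pore area the mass is dissolved in.
√(4πDt) = √(4π × 0.0263 × 341) = 10.62 m, so C_max = 58.5/(0.34 × 155 × 10.62) = 0.105 kg/m³.

0.105 kg/m³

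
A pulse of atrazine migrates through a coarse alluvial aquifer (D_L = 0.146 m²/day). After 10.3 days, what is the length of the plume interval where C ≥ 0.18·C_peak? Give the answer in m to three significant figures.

The plume is Gaussian with σ = √(2Dt) = √(2 × 0.146 × 10.3) = 1.734 m.
C/C_peak = exp(−Δx²/(2σ²)) = 0.18 ⇒ Δx = σ·√(−2 ln 0.18) = 1.734 × 1.852 = 3.211 m.
Width = 2Δx = 6.42 m.

6.42 m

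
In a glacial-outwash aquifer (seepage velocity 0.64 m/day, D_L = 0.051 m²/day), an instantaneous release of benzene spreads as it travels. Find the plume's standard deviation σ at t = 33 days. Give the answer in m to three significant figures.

1.83 m

Dispersive spreading gives a Gaussian with σ² = 2Dt; advection only shifts the center.
σ = √(2 × 0.051 × 33) = 1.83 m.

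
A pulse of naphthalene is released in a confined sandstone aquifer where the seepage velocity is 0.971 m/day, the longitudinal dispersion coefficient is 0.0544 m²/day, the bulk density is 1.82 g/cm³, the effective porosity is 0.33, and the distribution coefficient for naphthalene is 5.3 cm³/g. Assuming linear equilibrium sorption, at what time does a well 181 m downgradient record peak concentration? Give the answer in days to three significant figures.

Retardation factor R = 1 + ρ_b·K_d/n = 1 + 1.82 × 5.3/0.33 = 30.23.
Sorption retards both mechanisms: v_R = v/R = 0.03212 m/day, D_R = D/R = 0.001800 m²/day.
Peak time from v_R²t² + 2D_R t − x² = 0: t = (√(D_R² + v_R²x²) − D_R)/v_R².
√(D_R² + v_R²x²) = √(0.001800² + 0.03212² × 181²) = 5.814; v_R² = 0.001032.
t = (5.814 − 0.001800)/0.001032 = 5630 days.

5630 days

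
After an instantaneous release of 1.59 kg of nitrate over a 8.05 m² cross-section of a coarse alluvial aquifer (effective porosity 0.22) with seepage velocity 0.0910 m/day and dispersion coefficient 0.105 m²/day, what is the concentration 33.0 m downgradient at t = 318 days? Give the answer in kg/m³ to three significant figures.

0.0387 kg/m³

For an instantaneous plane source, C(x,t) = M/(n_e·A·√(4πDt)) · exp(−(x−vt)²/(4Dt)), with n_e·A the pore (flow) area.
Plume center vt = 0.0910 × 318 = 28.938 m, so the well at 33.0 m is 4.062 m downgradient of the peak.
√(4πDt) = 20.48 m, giving peak height M/(n_e·A·√(4πDt)) = 1.59/(0.22 × 8.05 × 20.48) = 0.04384 kg/m³.
(x−vt)²/(4Dt) = (4.062)²/(4 × 0.105 × 318) = 0.1235; exp(−0.1235) = 0.8838.
C = 0.04384 × 0.8838 = 0.0387 kg/m³.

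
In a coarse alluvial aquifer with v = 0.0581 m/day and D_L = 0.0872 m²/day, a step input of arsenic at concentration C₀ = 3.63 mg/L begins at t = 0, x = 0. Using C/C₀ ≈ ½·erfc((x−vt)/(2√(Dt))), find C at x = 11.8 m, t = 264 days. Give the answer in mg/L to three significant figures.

2.54 mg/L

For a continuous step input, C/C₀ ≈ ½·erfc((x−vt)/(2√(Dt))).
vt = 0.0581 × 264 = 15.3384 m and 2√(Dt) = 2√(0.0872 × 264) = 9.596 m.
Argument (x−vt)/(2√(Dt)) = (11.8 − 15.3384)/9.596 = -0.3687; ½·erfc(-0.3687) = 0.6990.
C = 3.63 × 0.6990 = 2.54 mg/L.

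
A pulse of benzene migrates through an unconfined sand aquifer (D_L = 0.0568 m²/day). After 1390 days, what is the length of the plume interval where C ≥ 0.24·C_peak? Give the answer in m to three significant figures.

The plume is Gaussian with σ = √(2Dt) = √(2 × 0.0568 × 1390) = 12.57 m.
C/C_peak = exp(−Δx²/(2σ²)) = 0.24 ⇒ Δx = σ·√(−2 ln 0.24) = 12.57 × 1.689 = 21.23 m.
Width = 2Δx = 42.5 m.

42.5 m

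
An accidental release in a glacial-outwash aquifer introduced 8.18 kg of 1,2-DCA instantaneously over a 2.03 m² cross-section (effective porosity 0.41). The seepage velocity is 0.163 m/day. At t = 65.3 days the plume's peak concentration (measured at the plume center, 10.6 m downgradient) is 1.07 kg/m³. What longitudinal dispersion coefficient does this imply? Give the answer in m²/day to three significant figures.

0.103 m²/day

At the plume center C_max = M/(n_e·A·√(4πDt)), so D = M²/(4πt·(n_e·A·C_max)²).
n_e·A·C_max = 0.41 × 2.03 × 1.07 = 0.8906 kg/m.
D = 8.18²/(4π × 65.3 × 0.8906²) = 0.103 m²/day.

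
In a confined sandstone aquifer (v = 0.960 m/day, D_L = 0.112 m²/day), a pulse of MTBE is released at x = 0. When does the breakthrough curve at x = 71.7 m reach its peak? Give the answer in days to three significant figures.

74.6 days

For the 1D instantaneous-source solution, setting ∂C/∂t = 0 at fixed x gives v²t² + 2Dt − x² = 0, so t = (√(D² + v²x²) − D)/v².
√(D² + v²x²) = √(0.112² + 0.960² × 71.7²) = 68.83; v² = 0.9216.
t = (68.83 − 0.112)/0.9216 = 74.6 days (vs. the pure-advection estimate x/v = 74.7 d).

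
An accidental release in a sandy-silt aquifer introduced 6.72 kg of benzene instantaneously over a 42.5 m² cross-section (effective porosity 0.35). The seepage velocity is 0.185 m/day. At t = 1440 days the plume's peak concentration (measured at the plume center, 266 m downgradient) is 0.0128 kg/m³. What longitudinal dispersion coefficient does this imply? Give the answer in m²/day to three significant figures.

0.0688 m²/day

At the plume center C_max = M/(n_e·A·√(4πDt)), so D = M²/(4πt·(n_e·A·C_max)²).
n_e·A·C_max = 0.35 × 42.5 × 0.0128 = 0.1904 kg/m.
D = 6.72²/(4π × 1440 × 0.1904²) = 0.0688 m²/day.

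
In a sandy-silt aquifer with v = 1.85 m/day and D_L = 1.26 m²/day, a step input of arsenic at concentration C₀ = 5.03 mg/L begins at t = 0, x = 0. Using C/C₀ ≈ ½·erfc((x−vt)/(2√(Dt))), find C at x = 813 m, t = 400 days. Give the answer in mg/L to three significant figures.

For a continuous step input, C/C₀ ≈ ½·erfc((x−vt)/(2√(Dt))).
vt = 1.85 × 400 = 740 m and 2√(Dt) = 2√(1.26 × 400) = 44.90 m.
Argument (x−vt)/(2√(Dt)) = (813 − 740)/44.90 = 1.626; ½·erfc(1.626) = 0.01074.
C = 5.03 × 0.01074 = 0.0540 mg/L.

0.0540 mg/L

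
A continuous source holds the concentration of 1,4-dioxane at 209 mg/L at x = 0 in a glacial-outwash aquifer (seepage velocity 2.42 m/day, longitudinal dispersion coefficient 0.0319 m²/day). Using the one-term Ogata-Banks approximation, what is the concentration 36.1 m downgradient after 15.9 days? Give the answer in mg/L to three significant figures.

207 mg/L

For a continuous step input, C/C₀ ≈ ½·erfc((x−vt)/(2√(Dt))).
vt = 2.42 × 15.9 = 38.478 m and 2√(Dt) = 2√(0.0319 × 15.9) = 1.424 m.
Argument (x−vt)/(2√(Dt)) = (36.1 − 38.478)/1.424 = -1.670; ½·erfc(-1.670) = 0.9909.
C = 209 × 0.9909 = 207 mg/L.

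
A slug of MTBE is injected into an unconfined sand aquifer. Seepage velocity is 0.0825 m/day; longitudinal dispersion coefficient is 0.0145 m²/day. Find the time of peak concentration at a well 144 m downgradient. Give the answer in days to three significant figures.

For the 1D instantaneous-source solution, setting ∂C/∂t = 0 at fixed x gives v²t² + 2Dt − x² = 0, so t = (√(D² + v²x²) − D)/v².
√(D² + v²x²) = √(0.0145² + 0.0825² × 144²) = 11.88; v² = 0.00680625.
t = (11.88 − 0.0145)/0.00680625 = 1740 days (vs. the pure-advection estimate x/v = 1750 d).

1740 days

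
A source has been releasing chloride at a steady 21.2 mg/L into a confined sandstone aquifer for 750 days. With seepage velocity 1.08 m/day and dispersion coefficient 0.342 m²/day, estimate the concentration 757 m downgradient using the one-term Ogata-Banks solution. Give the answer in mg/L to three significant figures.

21.0 mg/L

For a continuous step input, C/C₀ ≈ ½·erfc((x−vt)/(2√(Dt))).
vt = 1.08 × 750 = 810 m and 2√(Dt) = 2√(0.342 × 750) = 32.03 m.
Argument (x−vt)/(2√(Dt)) = (757 − 810)/32.03 = -1.655; ½·erfc(-1.655) = 0.9904.
C = 21.2 × 0.9904 = 21.0 mg/L.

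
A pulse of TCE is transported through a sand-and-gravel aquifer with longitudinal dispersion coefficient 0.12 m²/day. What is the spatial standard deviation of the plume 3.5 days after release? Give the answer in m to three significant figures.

Dispersive spreading gives a Gaussian with σ² = 2Dt; advection only shifts the center.
σ = √(2 × 0.12 × 3.5) = 0.917 m.

0.917 m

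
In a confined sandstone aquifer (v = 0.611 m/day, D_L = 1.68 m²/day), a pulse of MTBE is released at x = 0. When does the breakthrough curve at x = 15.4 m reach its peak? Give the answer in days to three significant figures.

For the 1D instantaneous-source solution, setting ∂C/∂t = 0 at fixed x gives v²t² + 2Dt − x² = 0, so t = (√(D² + v²x²) − D)/v².
√(D² + v²x²) = √(1.68² + 0.611² × 15.4²) = 9.558; v² = 0.373321.
t = (9.558 − 1.68)/0.373321 = 21.1 days (vs. the pure-advection estimate x/v = 25.2 d).

21.1 days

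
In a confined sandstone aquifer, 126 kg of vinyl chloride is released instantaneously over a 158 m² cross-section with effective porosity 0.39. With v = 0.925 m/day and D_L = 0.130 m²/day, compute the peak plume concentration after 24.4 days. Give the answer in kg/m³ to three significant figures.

The peak of an instantaneous 1D plume sits at x = vt; there the Gaussian factor is 1 and C_max = M/(n_e·A·√(4πDt)), where n_e·A is the pore area the mass is dissolved in.
√(4πDt) = √(4π × 0.130 × 24.4) = 6.314 m, so C_max = 126/(0.39 × 158 × 6.314) = 0.324 kg/m³.

0.324 kg/m³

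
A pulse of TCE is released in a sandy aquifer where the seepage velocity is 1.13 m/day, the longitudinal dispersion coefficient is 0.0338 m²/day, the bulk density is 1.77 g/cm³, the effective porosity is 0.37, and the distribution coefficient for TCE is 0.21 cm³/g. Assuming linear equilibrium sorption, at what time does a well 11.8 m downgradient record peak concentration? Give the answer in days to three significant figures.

Retardation factor R = 1 + ρ_b·K_d/n = 1 + 1.77 × 0.21/0.37 = 2.005.
Sorption retards both mechanisms: v_R = v/R = 0.5636 m/day, D_R = D/R = 0.01686 m²/day.
Peak time from v_R²t² + 2D_R t − x² = 0: t = (√(D_R² + v_R²x²) − D_R)/v_R².
√(D_R² + v_R²x²) = √(0.01686² + 0.5636² × 11.8²) = 6.651; v_R² = 0.3176.
t = (6.651 − 0.01686)/0.3176 = 20.9 days.

20.9 days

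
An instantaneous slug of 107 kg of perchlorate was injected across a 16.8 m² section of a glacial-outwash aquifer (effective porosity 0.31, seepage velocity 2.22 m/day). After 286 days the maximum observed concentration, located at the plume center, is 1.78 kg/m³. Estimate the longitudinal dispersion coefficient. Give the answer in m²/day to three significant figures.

0.0371 m²/day

At the plume center C_max = M/(n_e·A·√(4πDt)), so D = M²/(4πt·(n_e·A·C_max)²).
n_e·A·C_max = 0.31 × 16.8 × 1.78 = 9.270 kg/m.
D = 107²/(4π × 286 × 9.270²) = 0.0371 m²/day.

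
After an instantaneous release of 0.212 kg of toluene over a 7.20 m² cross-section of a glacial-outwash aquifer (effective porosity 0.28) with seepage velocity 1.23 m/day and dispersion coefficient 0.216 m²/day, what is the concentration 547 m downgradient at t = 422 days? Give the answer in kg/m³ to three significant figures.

For an instantaneous plane source, C(x,t) = M/(n_e·A·√(4πDt)) · exp(−(x−vt)²/(4Dt)), with n_e·A the pore (flow) area.
Plume center vt = 1.23 × 422 = 519.06 m, so the well at 547 m is 27.94 m downgradient of the peak.
√(4πDt) = 33.84 m, giving peak height M/(n_e·A·√(4πDt)) = 0.212/(0.28 × 7.20 × 33.84) = 0.003108 kg/m³.
(x−vt)²/(4Dt) = (27.94)²/(4 × 0.216 × 422) = 2.141; exp(−2.141) = 0.1175.
C = 0.003108 × 0.1175 = 0.000365 kg/m³.

0.000365 kg/m³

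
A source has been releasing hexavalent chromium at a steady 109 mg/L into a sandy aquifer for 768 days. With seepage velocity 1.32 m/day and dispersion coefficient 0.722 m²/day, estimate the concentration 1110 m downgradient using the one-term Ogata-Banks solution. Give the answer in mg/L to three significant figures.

0.210 mg/L

For a continuous step input, C/C₀ ≈ ½·erfc((x−vt)/(2√(Dt))).
vt = 1.32 × 768 = 1013.76 m and 2√(Dt) = 2√(0.722 × 768) = 47.10 m.
Argument (x−vt)/(2√(Dt)) = (1110 − 1013.76)/47.10 = 2.043; ½·erfc(2.043) = 0.001931.
C = 109 × 0.001931 = 0.210 mg/L.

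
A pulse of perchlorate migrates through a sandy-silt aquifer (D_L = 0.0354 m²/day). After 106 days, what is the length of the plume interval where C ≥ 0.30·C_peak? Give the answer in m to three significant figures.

8.50 m

The plume is Gaussian with σ = √(2Dt) = √(2 × 0.0354 × 106) = 2.739 m.
C/C_peak = exp(−Δx²/(2σ²)) = 0.30 ⇒ Δx = σ·√(−2 ln 0.30) = 2.739 × 1.552 = 4.251 m.
Width = 2Δx = 8.50 m.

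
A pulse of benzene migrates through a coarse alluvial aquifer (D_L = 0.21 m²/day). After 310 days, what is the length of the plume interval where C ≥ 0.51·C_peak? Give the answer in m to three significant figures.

26.5 m

The plume is Gaussian with σ = √(2Dt) = √(2 × 0.21 × 310) = 11.41 m.
C/C_peak = exp(−Δx²/(2σ²)) = 0.51 ⇒ Δx = σ·√(−2 ln 0.51) = 11.41 × 1.160 = 13.24 m.
Width = 2Δx = 26.5 m.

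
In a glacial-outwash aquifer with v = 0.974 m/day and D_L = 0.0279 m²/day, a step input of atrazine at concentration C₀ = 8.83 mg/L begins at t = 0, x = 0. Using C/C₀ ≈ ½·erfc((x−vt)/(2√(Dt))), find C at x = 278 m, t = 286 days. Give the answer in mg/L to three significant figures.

For a continuous step input, C/C₀ ≈ ½·erfc((x−vt)/(2√(Dt))).
vt = 0.974 × 286 = 278.564 m and 2√(Dt) = 2√(0.0279 × 286) = 5.650 m.
Argument (x−vt)/(2√(Dt)) = (278 − 278.564)/5.650 = -0.09982; ½·erfc(-0.09982) = 0.5561.
C = 8.83 × 0.5561 = 4.91 mg/L.

4.91 mg/L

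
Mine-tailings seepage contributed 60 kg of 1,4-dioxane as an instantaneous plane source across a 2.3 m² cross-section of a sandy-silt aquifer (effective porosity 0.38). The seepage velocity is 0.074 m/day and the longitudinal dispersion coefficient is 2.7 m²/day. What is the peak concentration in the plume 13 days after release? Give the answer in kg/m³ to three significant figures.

The peak of an instantaneous 1D plume sits at x = vt; there the Gaussian factor is 1 and C_max = M/(n_e·A·√(4πDt)), where n_e·A is the pore area the mass is dissolved in.
√(4πDt) = √(4π × 2.7 × 13) = 21.00 m, so C_max = 60/(0.38 × 2.3 × 21.00) = 3.27 kg/m³.

3.27 kg/m³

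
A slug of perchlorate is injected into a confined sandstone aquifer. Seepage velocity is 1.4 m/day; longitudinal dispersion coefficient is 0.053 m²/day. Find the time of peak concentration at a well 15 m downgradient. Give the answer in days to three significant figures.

For the 1D instantaneous-source solution, setting ∂C/∂t = 0 at fixed x gives v²t² + 2Dt − x² = 0, so t = (√(D² + v²x²) − D)/v².
√(D² + v²x²) = √(0.053² + 1.4² × 15²) = 21.00; v² = 1.96.
t = (21.00 − 0.053)/1.96 = 10.7 days (vs. the pure-advection estimate x/v = 10.7 d).

10.7 days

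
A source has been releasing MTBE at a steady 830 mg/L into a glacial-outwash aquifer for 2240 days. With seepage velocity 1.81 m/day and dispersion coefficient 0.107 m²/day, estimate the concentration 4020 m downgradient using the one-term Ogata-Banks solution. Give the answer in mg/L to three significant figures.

782 mg/L

For a continuous step input, C/C₀ ≈ ½·erfc((x−vt)/(2√(Dt))).
vt = 1.81 × 2240 = 4054.4 m and 2√(Dt) = 2√(0.107 × 2240) = 30.96 m.
Argument (x−vt)/(2√(Dt)) = (4020 − 4054.4)/30.96 = -1.111; ½·erfc(-1.111) = 0.9419.
C = 830 × 0.9419 = 782 mg/L.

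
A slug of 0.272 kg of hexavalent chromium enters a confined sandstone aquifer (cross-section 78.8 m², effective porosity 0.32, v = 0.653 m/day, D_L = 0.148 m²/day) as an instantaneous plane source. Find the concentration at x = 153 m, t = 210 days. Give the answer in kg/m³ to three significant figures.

For an instantaneous plane source, C(x,t) = M/(n_e·A·√(4πDt)) · exp(−(x−vt)²/(4Dt)), with n_e·A the pore (flow) area.
Plume center vt = 0.653 × 210 = 137.13 m, so the well at 153 m is 15.87 m downgradient of the peak.
√(4πDt) = 19.76 m, giving peak height M/(n_e·A·√(4πDt)) = 0.272/(0.32 × 78.8 × 19.76) = 0.0005459 kg/m³.
(x−vt)²/(4Dt) = (15.87)²/(4 × 0.148 × 210) = 2.026; exp(−2.026) = 0.1319.
C = 0.0005459 × 0.1319 = 7.20e-05 kg/m³.

7.20e-05 kg/m³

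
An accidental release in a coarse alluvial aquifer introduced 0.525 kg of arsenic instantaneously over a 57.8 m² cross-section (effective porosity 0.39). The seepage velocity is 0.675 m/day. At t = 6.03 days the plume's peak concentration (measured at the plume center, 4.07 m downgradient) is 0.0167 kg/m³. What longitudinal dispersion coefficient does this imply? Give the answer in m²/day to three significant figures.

At the plume center C_max = M/(n_e·A·√(4πDt)), so D = M²/(4πt·(n_e·A·C_max)²).
n_e·A·C_max = 0.39 × 57.8 × 0.0167 = 0.3765 kg/m.
D = 0.525²/(4π × 6.03 × 0.3765²) = 0.0257 m²/day.

0.0257 m²/day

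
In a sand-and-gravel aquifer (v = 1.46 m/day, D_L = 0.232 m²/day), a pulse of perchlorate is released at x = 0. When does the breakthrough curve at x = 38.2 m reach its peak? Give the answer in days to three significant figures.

26.1 days

For the 1D instantaneous-source solution, setting ∂C/∂t = 0 at fixed x gives v²t² + 2Dt − x² = 0, so t = (√(D² + v²x²) − D)/v².
√(D² + v²x²) = √(0.232² + 1.46² × 38.2²) = 55.77; v² = 2.1316.
t = (55.77 − 0.232)/2.1316 = 26.1 days (vs. the pure-advection estimate x/v = 26.2 d).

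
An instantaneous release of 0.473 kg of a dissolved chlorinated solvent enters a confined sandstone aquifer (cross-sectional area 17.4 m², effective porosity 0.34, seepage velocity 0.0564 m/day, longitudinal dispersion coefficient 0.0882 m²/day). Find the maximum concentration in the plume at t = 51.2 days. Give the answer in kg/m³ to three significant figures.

The peak of an instantaneous 1D plume sits at x = vt; there the Gaussian factor is 1 and C_max = M/(n_e·A·√(4πDt)), where n_e·A is the pore area the mass is dissolved in.
√(4πDt) = √(4π × 0.0882 × 51.2) = 7.533 m, so C_max = 0.473/(0.34 × 17.4 × 7.533) = 0.0106 kg/m³.

0.0106 kg/m³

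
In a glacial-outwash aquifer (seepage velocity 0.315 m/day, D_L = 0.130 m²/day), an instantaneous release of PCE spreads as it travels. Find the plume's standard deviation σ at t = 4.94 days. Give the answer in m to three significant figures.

1.13 m

Dispersive spreading gives a Gaussian with σ² = 2Dt; advection only shifts the center.
σ = √(2 × 0.130 × 4.94) = 1.13 m.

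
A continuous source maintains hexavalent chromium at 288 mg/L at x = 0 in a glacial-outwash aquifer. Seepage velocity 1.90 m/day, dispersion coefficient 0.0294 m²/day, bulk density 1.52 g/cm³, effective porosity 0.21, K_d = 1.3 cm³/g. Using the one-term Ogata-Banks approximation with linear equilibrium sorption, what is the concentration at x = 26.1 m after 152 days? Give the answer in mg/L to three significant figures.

Retardation factor R = 1 + ρ_b·K_d/n = 1 + 1.52 × 1.3/0.21 = 10.41.
Sorption retards both mechanisms: v_R = v/R = 0.1825 m/day, D_R = D/R = 0.002824 m²/day.
v_R·t = 0.1825 × 152 = 27.74 m; 2√(D_R t) = 1.310 m; argument = (26.1 − 27.74)/1.310 = -1.252.
C = C₀ × ½·erfc(-1.252) = 288 × 0.9617 = 277 mg/L.

277 mg/L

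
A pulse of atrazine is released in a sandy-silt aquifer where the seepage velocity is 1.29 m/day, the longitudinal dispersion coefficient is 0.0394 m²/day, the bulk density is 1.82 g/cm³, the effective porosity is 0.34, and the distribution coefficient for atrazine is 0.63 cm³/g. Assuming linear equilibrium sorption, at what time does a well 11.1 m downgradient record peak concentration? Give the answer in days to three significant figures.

37.5 days

Retardation factor R = 1 + ρ_b·K_d/n = 1 + 1.82 × 0.63/0.34 = 4.372.
Sorption retards both mechanisms: v_R = v/R = 0.2951 m/day, D_R = D/R = 0.009012 m²/day.
Peak time from v_R²t² + 2D_R t − x² = 0: t = (√(D_R² + v_R²x²) − D_R)/v_R².
√(D_R² + v_R²x²) = √(0.009012² + 0.2951² × 11.1²) = 3.276; v_R² = 0.08708.
t = (3.276 − 0.009012)/0.08708 = 37.5 days.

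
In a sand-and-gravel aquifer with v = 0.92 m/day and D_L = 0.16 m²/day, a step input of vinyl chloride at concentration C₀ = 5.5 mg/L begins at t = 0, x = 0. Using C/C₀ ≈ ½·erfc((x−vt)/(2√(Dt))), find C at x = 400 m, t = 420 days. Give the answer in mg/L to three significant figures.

For a continuous step input, C/C₀ ≈ ½·erfc((x−vt)/(2√(Dt))).
vt = 0.92 × 420 = 386.4 m and 2√(Dt) = 2√(0.16 × 420) = 16.40 m.
Argument (x−vt)/(2√(Dt)) = (400 − 386.4)/16.40 = 0.8293; ½·erfc(0.8293) = 0.1204.
C = 5.5 × 0.1204 = 0.662 mg/L.

0.662 mg/L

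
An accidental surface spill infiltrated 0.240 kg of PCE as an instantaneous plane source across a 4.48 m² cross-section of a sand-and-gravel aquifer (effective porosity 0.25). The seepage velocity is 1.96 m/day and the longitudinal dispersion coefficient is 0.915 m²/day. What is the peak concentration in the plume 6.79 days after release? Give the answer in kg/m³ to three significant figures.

0.0243 kg/m³

The peak of an instantaneous 1D plume sits at x = vt; there the Gaussian factor is 1 and C_max = M/(n_e·A·√(4πDt)), where n_e·A is the pore area the mass is dissolved in.
√(4πDt) = √(4π × 0.915 × 6.79) = 8.836 m, so C_max = 0.240/(0.25 × 4.48 × 8.836) = 0.0243 kg/m³.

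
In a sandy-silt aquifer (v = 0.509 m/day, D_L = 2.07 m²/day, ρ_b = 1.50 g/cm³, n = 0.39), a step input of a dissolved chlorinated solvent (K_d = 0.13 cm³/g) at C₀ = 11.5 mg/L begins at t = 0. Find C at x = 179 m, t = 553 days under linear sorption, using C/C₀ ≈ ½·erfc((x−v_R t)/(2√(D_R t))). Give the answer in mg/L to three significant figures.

Retardation factor R = 1 + ρ_b·K_d/n = 1 + 1.50 × 0.13/0.39 = 1.500.
Sorption retards both mechanisms: v_R = v/R = 0.3393 m/day, D_R = D/R = 1.380 m²/day.
v_R·t = 0.3393 × 553 = 187.6329 m; 2√(D_R t) = 55.25 m; argument = (179 − 187.6329)/55.25 = -0.1563.
C = C₀ × ½·erfc(-0.1563) = 11.5 × 0.5875 = 6.76 mg/L.

6.76 mg/L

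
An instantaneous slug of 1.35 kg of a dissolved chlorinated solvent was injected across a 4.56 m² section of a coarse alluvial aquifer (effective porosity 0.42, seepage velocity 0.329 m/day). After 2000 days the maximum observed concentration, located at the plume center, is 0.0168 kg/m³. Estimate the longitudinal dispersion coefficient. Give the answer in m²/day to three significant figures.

At the plume center C_max = M/(n_e·A·√(4πDt)), so D = M²/(4πt·(n_e·A·C_max)²).
n_e·A·C_max = 0.42 × 4.56 × 0.0168 = 0.03218 kg/m.
D = 1.35²/(4π × 2000 × 0.03218²) = 0.0700 m²/day.

0.0700 m²/day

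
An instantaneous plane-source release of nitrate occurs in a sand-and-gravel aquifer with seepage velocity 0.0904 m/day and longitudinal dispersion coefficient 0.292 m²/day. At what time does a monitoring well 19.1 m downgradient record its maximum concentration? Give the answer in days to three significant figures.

For the 1D instantaneous-source solution, setting ∂C/∂t = 0 at fixed x gives v²t² + 2Dt − x² = 0, so t = (√(D² + v²x²) − D)/v².
√(D² + v²x²) = √(0.292² + 0.0904² × 19.1²) = 1.751; v² = 0.00817216.
t = (1.751 − 0.292)/0.00817216 = 179 days (vs. the pure-advection estimate x/v = 211 d).

179 days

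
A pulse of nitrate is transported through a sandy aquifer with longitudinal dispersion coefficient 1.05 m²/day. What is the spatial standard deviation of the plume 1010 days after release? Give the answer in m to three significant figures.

Dispersive spreading gives a Gaussian with σ² = 2Dt; advection only shifts the center.
σ = √(2 × 1.05 × 1010) = 46.1 m.

46.1 m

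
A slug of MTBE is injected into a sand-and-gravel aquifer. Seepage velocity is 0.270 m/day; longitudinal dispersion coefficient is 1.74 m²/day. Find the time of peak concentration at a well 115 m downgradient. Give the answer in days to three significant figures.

For the 1D instantaneous-source solution, setting ∂C/∂t = 0 at fixed x gives v²t² + 2Dt − x² = 0, so t = (√(D² + v²x²) − D)/v².
√(D² + v²x²) = √(1.74² + 0.270² × 115²) = 31.10; v² = 0.0729.
t = (31.10 − 1.74)/0.0729 = 403 days (vs. the pure-advection estimate x/v = 426 d).

403 days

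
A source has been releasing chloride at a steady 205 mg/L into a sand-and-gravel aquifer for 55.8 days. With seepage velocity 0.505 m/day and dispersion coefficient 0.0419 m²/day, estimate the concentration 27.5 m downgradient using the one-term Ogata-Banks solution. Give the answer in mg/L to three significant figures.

For a continuous step input, C/C₀ ≈ ½·erfc((x−vt)/(2√(Dt))).
vt = 0.505 × 55.8 = 28.179 m and 2√(Dt) = 2√(0.0419 × 55.8) = 3.058 m.
Argument (x−vt)/(2√(Dt)) = (27.5 − 28.179)/3.058 = -0.2220; ½·erfc(-0.2220) = 0.6232.
C = 205 × 0.6232 = 128 mg/L.

128 mg/L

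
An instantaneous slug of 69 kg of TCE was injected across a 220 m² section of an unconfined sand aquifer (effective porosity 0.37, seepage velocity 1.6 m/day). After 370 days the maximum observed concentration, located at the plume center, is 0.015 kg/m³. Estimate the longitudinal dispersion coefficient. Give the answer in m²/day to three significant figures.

At the plume center C_max = M/(n_e·A·√(4πDt)), so D = M²/(4πt·(n_e·A·C_max)²).
n_e·A·C_max = 0.37 × 220 × 0.015 = 1.221 kg/m.
D = 69²/(4π × 370 × 1.221²) = 0.687 m²/day.

0.687 m²/day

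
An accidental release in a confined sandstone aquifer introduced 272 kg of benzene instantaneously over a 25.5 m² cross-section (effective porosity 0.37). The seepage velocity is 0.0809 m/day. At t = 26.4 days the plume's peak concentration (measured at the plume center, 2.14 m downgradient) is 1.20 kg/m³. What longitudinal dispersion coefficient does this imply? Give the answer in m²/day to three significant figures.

At the plume center C_max = M/(n_e·A·√(4πDt)), so D = M²/(4πt·(n_e·A·C_max)²).
n_e·A·C_max = 0.37 × 25.5 × 1.20 = 11.32 kg/m.
D = 272²/(4π × 26.4 × 11.32²) = 1.74 m²/day.

1.74 m²/day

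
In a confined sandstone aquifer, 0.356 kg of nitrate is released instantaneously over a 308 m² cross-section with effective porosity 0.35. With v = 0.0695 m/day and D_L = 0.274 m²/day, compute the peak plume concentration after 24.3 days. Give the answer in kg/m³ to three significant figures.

The peak of an instantaneous 1D plume sits at x = vt; there the Gaussian factor is 1 and C_max = M/(n_e·A·√(4πDt)), where n_e·A is the pore area the mass is dissolved in.
√(4πDt) = √(4π × 0.274 × 24.3) = 9.147 m, so C_max = 0.356/(0.35 × 308 × 9.147) = 0.000361 kg/m³.

0.000361 kg/m³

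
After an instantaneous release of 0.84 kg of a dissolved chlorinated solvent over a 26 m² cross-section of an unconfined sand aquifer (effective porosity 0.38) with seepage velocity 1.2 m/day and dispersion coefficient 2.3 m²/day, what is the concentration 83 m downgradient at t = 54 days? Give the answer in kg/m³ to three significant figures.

For an instantaneous plane source, C(x,t) = M/(n_e·A·√(4πDt)) · exp(−(x−vt)²/(4Dt)), with n_e·A the pore (flow) area.
Plume center vt = 1.2 × 54 = 64.8 m, so the well at 83 m is 18.2 m downgradient of the peak.
√(4πDt) = 39.51 m, giving peak height M/(n_e·A·√(4πDt)) = 0.84/(0.38 × 26 × 39.51) = 0.002152 kg/m³.
(x−vt)²/(4Dt) = (18.2)²/(4 × 2.3 × 54) = 0.6667; exp(−0.6667) = 0.5134.
C = 0.002152 × 0.5134 = 0.00110 kg/m³.

0.00110 kg/m³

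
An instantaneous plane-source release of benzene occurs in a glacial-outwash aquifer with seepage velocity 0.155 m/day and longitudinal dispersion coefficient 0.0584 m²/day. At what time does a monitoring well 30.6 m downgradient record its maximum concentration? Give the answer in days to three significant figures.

195 days

For the 1D instantaneous-source solution, setting ∂C/∂t = 0 at fixed x gives v²t² + 2Dt − x² = 0, so t = (√(D² + v²x²) − D)/v².
√(D² + v²x²) = √(0.0584² + 0.155² × 30.6²) = 4.743; v² = 0.024025.
t = (4.743 − 0.0584)/0.024025 = 195 days (vs. the pure-advection estimate x/v = 197 d).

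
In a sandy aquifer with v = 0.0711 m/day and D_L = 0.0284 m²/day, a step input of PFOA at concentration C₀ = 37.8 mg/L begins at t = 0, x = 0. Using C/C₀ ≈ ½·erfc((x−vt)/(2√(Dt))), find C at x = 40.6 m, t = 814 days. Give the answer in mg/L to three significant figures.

37.6 mg/L

For a continuous step input, C/C₀ ≈ ½·erfc((x−vt)/(2√(Dt))).
vt = 0.0711 × 814 = 57.8754 m and 2√(Dt) = 2√(0.0284 × 814) = 9.616 m.
Argument (x−vt)/(2√(Dt)) = (40.6 − 57.8754)/9.616 = -1.797; ½·erfc(-1.797) = 0.9945.
C = 37.8 × 0.9945 = 37.6 mg/L.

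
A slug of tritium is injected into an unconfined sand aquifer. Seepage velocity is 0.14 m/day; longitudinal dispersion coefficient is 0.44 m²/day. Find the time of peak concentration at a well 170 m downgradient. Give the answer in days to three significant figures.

1190 days

For the 1D instantaneous-source solution, setting ∂C/∂t = 0 at fixed x gives v²t² + 2Dt − x² = 0, so t = (√(D² + v²x²) − D)/v².
√(D² + v²x²) = √(0.44² + 0.14² × 170²) = 23.80; v² = 0.0196.
t = (23.80 − 0.44)/0.0196 = 1190 days (vs. the pure-advection estimate x/v = 1210 d).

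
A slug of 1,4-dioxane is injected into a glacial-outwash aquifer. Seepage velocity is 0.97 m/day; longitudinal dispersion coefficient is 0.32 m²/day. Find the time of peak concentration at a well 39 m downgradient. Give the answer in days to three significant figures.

39.9 days

For the 1D instantaneous-source solution, setting ∂C/∂t = 0 at fixed x gives v²t² + 2Dt − x² = 0, so t = (√(D² + v²x²) − D)/v².
√(D² + v²x²) = √(0.32² + 0.97² × 39²) = 37.83; v² = 0.9409.
t = (37.83 − 0.32)/0.9409 = 39.9 days (vs. the pure-advection estimate x/v = 40.2 d).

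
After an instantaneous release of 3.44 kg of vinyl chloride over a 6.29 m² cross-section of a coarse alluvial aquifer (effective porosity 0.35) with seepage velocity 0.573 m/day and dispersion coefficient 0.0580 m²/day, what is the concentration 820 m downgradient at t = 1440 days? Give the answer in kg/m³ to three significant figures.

For an instantaneous plane source, C(x,t) = M/(n_e·A·√(4πDt)) · exp(−(x−vt)²/(4Dt)), with n_e·A the pore (flow) area.
Plume center vt = 0.573 × 1440 = 825.12 m, so the well at 820 m is 5.12 m upgradient of the peak.
√(4πDt) = 32.40 m, giving peak height M/(n_e·A·√(4πDt)) = 3.44/(0.35 × 6.29 × 32.40) = 0.04823 kg/m³.
(x−vt)²/(4Dt) = (-5.12)²/(4 × 0.0580 × 1440) = 0.07847; exp(−0.07847) = 0.9245.
C = 0.04823 × 0.9245 = 0.0446 kg/m³.

0.0446 kg/m³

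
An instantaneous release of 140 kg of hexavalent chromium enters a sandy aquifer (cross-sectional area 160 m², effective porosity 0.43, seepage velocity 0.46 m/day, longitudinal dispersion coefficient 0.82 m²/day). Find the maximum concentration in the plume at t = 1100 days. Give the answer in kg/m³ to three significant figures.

The peak of an instantaneous 1D plume sits at x = vt; there the Gaussian factor is 1 and C_max = M/(n_e·A·√(4πDt)), where n_e·A is the pore area the mass is dissolved in.
√(4πDt) = √(4π × 0.82 × 1100) = 106.5 m, so C_max = 140/(0.43 × 160 × 106.5) = 0.0191 kg/m³.

0.0191 kg/m³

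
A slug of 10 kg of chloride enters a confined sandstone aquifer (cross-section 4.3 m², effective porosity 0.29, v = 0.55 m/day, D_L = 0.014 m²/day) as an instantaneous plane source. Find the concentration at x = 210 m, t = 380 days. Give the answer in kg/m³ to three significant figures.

For an instantaneous plane source, C(x,t) = M/(n_e·A·√(4πDt)) · exp(−(x−vt)²/(4Dt)), with n_e·A the pore (flow) area.
Plume center vt = 0.55 × 380 = 209 m, so the well at 210 m is 1 m downgradient of the peak.
√(4πDt) = 8.176 m, giving peak height M/(n_e·A·√(4πDt)) = 10/(0.29 × 4.3 × 8.176) = 0.9808 kg/m³.
(x−vt)²/(4Dt) = (1)²/(4 × 0.014 × 380) = 0.04699; exp(−0.04699) = 0.9541.
C = 0.9808 × 0.9541 = 0.936 kg/m³.

0.936 kg/m³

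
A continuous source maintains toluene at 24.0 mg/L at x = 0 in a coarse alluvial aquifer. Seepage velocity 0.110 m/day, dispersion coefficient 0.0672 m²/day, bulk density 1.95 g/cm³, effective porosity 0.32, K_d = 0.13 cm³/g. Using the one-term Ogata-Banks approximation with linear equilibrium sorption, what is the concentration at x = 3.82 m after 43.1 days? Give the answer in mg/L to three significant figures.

6.16 mg/L

Retardation factor R = 1 + ρ_b·K_d/n = 1 + 1.95 × 0.13/0.32 = 1.792.
Sorption retards both mechanisms: v_R = v/R = 0.06138 m/day, D_R = D/R = 0.03750 m²/day.
v_R·t = 0.06138 × 43.1 = 2.645478 m; 2√(D_R t) = 2.543 m; argument = (3.82 − 2.645478)/2.543 = 0.4619.
C = C₀ × ½·erfc(0.4619) = 24.0 × 0.2568 = 6.16 mg/L.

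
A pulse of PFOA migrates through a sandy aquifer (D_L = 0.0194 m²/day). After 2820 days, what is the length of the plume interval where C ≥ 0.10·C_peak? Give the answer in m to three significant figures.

The plume is Gaussian with σ = √(2Dt) = √(2 × 0.0194 × 2820) = 10.46 m.
C/C_peak = exp(−Δx²/(2σ²)) = 0.10 ⇒ Δx = σ·√(−2 ln 0.10) = 10.46 × 2.146 = 22.45 m.
Width = 2Δx = 44.9 m.

44.9 m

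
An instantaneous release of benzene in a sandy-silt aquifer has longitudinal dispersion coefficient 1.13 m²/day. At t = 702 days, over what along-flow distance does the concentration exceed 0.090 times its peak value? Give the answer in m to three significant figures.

The plume is Gaussian with σ = √(2Dt) = √(2 × 1.13 × 702) = 39.83 m.
C/C_peak = exp(−Δx²/(2σ²)) = 0.090 ⇒ Δx = σ·√(−2 ln 0.090) = 39.83 × 2.195 = 87.43 m.
Width = 2Δx = 175 m.

175 m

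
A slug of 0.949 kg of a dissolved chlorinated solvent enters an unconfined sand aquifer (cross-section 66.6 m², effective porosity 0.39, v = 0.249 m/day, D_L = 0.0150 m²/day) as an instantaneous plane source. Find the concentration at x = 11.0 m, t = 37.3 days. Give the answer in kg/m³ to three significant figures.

0.00372 kg/m³

For an instantaneous plane source, C(x,t) = M/(n_e·A·√(4πDt)) · exp(−(x−vt)²/(4Dt)), with n_e·A the pore (flow) area.
Plume center vt = 0.249 × 37.3 = 9.2877 m, so the well at 11.0 m is 1.7123 m downgradient of the peak.
√(4πDt) = 2.652 m, giving peak height M/(n_e·A·√(4πDt)) = 0.949/(0.39 × 66.6 × 2.652) = 0.01378 kg/m³.
(x−vt)²/(4Dt) = (1.7123)²/(4 × 0.0150 × 37.3) = 1.310; exp(−1.310) = 0.2698.
C = 0.01378 × 0.2698 = 0.00372 kg/m³.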